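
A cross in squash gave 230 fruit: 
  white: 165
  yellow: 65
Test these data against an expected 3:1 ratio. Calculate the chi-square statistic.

1.304

The 3:1 ratio has 4 parts, so with N = 230 the expected counts are:
  white: 230 × 3/4 = 172.5
  yellow: 230 × 1/4 = 57.5
χ² = Σ (O − E)² / E
  white: (165 − 172.5)² / 172.5 = 0.3261
  yellow: (65 − 57.5)² / 57.5 = 0.9783
χ² = 0.3261 + 0.9783 = 1.3044 ≈ 1.304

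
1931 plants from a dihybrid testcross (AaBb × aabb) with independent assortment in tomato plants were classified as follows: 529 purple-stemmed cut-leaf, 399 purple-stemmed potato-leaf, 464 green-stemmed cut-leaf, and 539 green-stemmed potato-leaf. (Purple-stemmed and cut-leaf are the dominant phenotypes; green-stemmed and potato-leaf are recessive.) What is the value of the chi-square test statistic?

26.243

A dihybrid testcross with independent assortment gives a 1:1:1:1 ratio.
Under the 1:1:1:1 hypothesis (Σ ratio = 4, N = 1931):
  purple-stemmed cut-leaf: 1931 × 1/4 = 482.75
  purple-stemmed potato-leaf: 1931 × 1/4 = 482.75
  green-stemmed cut-leaf: 1931 × 1/4 = 482.75
  green-stemmed potato-leaf: 1931 × 1/4 = 482.75
χ² = Σ (O − E)² / E
  purple-stemmed cut-leaf: (529 − 482.75)² / 482.75 = 4.4310
  purple-stemmed potato-leaf: (399 − 482.75)² / 482.75 = 14.5294
  green-stemmed cut-leaf: (464 − 482.75)² / 482.75 = 0.7282
  green-stemmed potato-leaf: (539 − 482.75)² / 482.75 = 6.5542
χ² = 4.4310 + 14.5294 + 0.7282 + 6.5542 = 26.2428 ≈ 26.243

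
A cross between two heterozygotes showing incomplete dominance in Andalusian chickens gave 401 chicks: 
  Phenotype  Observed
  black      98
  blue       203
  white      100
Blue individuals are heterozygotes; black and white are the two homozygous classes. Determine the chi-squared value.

With incomplete dominance, a heterozygote × heterozygote cross gives a 1:2:1 phenotypic ratio.
Total ratio parts = 4. Expected numbers out of 401:
  black: 401 × 1/4 = 100.25
  blue: 401 × 2/4 = 200.5
  white: 401 × 1/4 = 100.25
χ² = Σ (O − E)² / E
  black: (98 − 100.25)² / 100.25 = 0.0505
  blue: (203 − 200.5)² / 200.5 = 0.0312
  white: (100 − 100.25)² / 100.25 = 0.0006
χ² = 0.0505 + 0.0312 + 0.0006 = 0.0823 ≈ 0.082

0.082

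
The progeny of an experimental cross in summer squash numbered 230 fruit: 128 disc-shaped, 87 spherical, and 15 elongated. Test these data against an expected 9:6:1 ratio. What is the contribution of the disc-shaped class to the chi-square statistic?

0.015

Under the 9:6:1 hypothesis (Σ ratio = 16, N = 230):
  disc-shaped: 230 × 9/16 = 129.375
  spherical: 230 × 6/16 = 86.25
  elongated: 230 × 1/16 = 14.375
Contribution of disc-shaped: (128 − 129.375)² / 129.375 = 0.0146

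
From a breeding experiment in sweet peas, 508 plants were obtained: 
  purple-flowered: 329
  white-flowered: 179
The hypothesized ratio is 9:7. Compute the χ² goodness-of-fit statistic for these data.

14.963

Under the 9:7 hypothesis (Σ ratio = 16, N = 508):
  purple-flowered: 508 × 9/16 = 285.75
  white-flowered: 508 × 7/16 = 222.25
χ² = Σ (O − E)² / E
  purple-flowered: (329 − 285.75)² / 285.75 = 6.5462
  white-flowered: (179 − 222.25)² / 222.25 = 8.4165
χ² = 6.5462 + 8.4165 = 14.9627 ≈ 14.963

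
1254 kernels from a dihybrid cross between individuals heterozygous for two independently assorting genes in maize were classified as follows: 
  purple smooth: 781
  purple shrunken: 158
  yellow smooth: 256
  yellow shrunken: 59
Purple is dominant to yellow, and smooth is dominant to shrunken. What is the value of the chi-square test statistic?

A dihybrid F₂ with independent assortment and complete dominance at both loci gives a 9:3:3:1 phenotypic ratio.
Total ratio parts = 16. Expected numbers out of 1254:
  purple smooth: 1254 × 9/16 = 705.375
  purple shrunken: 1254 × 3/16 = 235.125
  yellow smooth: 1254 × 3/16 = 235.125
  yellow shrunken: 1254 × 1/16 = 78.375
χ² = Σ (O − E)² / E
  purple smooth: (781 − 705.375)² / 705.375 = 8.1079
  purple shrunken: (158 − 235.125)² / 235.125 = 25.2983
  yellow smooth: (256 − 235.125)² / 235.125 = 1.8533
  yellow shrunken: (59 − 78.375)² / 78.375 = 4.7897
χ² = 8.1079 + 25.2983 + 1.8533 + 4.7897 = 40.0492 ≈ 40.049

40.049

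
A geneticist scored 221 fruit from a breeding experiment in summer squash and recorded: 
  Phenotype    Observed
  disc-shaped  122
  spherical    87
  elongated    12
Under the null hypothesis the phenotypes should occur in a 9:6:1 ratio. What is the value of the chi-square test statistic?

0.486

Total ratio parts = 16. Expected numbers out of 221:
  disc-shaped: 221 × 9/16 = 124.3125
  spherical: 221 × 6/16 = 82.875
  elongated: 221 × 1/16 = 13.8125
χ² = Σ (O − E)² / E
  disc-shaped: (122 − 124.3125)² / 124.3125 = 0.0430
  spherical: (87 − 82.875)² / 82.875 = 0.2053
  elongated: (12 − 13.8125)² / 13.8125 = 0.2378
χ² = 0.0430 + 0.2053 + 0.2378 = 0.4861 ≈ 0.486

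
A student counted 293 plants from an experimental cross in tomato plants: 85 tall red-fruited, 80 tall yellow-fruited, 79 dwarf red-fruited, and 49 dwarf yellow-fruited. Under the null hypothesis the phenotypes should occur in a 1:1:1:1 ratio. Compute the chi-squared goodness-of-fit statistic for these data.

10.986

Expected counts for N = 293 under a 1:1:1:1 ratio (total parts = 4):
  tall red-fruited: 293 × 1/4 = 73.25
  tall yellow-fruited: 293 × 1/4 = 73.25
  dwarf red-fruited: 293 × 1/4 = 73.25
  dwarf yellow-fruited: 293 × 1/4 = 73.25
χ² = Σ (O − E)² / E
  tall red-fruited: (85 − 73.25)² / 73.25 = 1.8848
  tall yellow-fruited: (80 − 73.25)² / 73.25 = 0.6220
  dwarf red-fruited: (79 − 73.25)² / 73.25 = 0.4514
  dwarf yellow-fruited: (49 − 73.25)² / 73.25 = 8.0282
χ² = 1.8848 + 0.6220 + 0.4514 + 8.0282 = 10.9864 ≈ 10.986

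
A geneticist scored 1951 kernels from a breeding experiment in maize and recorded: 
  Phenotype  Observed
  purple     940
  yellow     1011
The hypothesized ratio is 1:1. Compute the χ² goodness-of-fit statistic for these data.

Expected counts for N = 1951 under a 1:1 ratio (total parts = 2):
  purple: 1951 × 1/2 = 975.5
  yellow: 1951 × 1/2 = 975.5
χ² = Σ (O − E)² / E
  purple: (940 − 975.5)² / 975.5 = 1.2919
  yellow: (1011 − 975.5)² / 975.5 = 1.2919
χ² = 1.2919 + 1.2919 = 2.5838 ≈ 2.584

2.584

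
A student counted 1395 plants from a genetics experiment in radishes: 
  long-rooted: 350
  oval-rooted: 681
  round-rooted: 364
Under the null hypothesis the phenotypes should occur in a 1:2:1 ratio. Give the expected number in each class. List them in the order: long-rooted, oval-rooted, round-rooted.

348.75, 697.5, 348.75

Under the 1:2:1 hypothesis (Σ ratio = 4, N = 1395):
  long-rooted: 1395 × 1/4 = 348.75
  oval-rooted: 1395 × 2/4 = 697.5
  round-rooted: 1395 × 1/4 = 348.75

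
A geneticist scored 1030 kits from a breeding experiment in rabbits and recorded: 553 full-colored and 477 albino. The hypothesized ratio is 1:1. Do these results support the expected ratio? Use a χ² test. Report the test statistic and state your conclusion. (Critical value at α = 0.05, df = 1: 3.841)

5.608; not consistent

Under the 1:1 hypothesis (Σ ratio = 2, N = 1030):
  full-colored: 1030 × 1/2 = 515
  albino: 1030 × 1/2 = 515
χ² = Σ (O − E)² / E
  full-colored: (553 − 515)² / 515 = 2.8039
  albino: (477 − 515)² / 515 = 2.8039
χ² = 2.8039 + 2.8039 = 5.6078 ≈ 5.608
Degrees of freedom = 2 − 1 = 1; critical value at α = 0.05 is 3.841.
Since 5.608 > 3.841, we reject the null hypothesis — the data do not fit the 1:1 ratio.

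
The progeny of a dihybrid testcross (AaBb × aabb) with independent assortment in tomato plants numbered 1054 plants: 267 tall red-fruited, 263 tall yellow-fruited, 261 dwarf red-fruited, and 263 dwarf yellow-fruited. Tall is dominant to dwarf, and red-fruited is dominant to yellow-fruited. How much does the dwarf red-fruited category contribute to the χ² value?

0.024

A dihybrid testcross with independent assortment gives a 1:1:1:1 ratio.
The 1:1:1:1 ratio has 4 parts, so with N = 1054 the expected counts are:
  tall red-fruited: 1054 × 1/4 = 263.5
  tall yellow-fruited: 1054 × 1/4 = 263.5
  dwarf red-fruited: 1054 × 1/4 = 263.5
  dwarf yellow-fruited: 1054 × 1/4 = 263.5
Contribution of dwarf red-fruited: (261 − 263.5)² / 263.5 = 0.0237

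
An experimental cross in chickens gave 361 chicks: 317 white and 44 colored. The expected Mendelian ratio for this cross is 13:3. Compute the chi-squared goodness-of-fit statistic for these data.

10.203

Expected counts for N = 361 under a 13:3 ratio (total parts = 16):
  white: 361 × 13/16 = 293.3125
  colored: 361 × 3/16 = 67.6875
χ² = Σ (O − E)² / E
  white: (317 − 293.3125)² / 293.3125 = 1.9130
  colored: (44 − 67.6875)² / 67.6875 = 8.2895
χ² = 1.9130 + 8.2895 = 10.2025 ≈ 10.203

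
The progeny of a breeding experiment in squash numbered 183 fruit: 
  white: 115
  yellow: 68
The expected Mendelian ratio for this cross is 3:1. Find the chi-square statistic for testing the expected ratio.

Under the 3:1 hypothesis (Σ ratio = 4, N = 183):
  white: 183 × 3/4 = 137.25
  yellow: 183 × 1/4 = 45.75
χ² = Σ (O − E)² / E
  white: (115 − 137.25)² / 137.25 = 3.6070
  yellow: (68 − 45.75)² / 45.75 = 10.8210
χ² = 3.6070 + 10.8210 = 14.428

14.428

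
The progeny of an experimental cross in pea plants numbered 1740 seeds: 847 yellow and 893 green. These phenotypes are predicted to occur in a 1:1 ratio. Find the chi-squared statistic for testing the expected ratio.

Expected counts for N = 1740 under a 1:1 ratio (total parts = 2):
  yellow: 1740 × 1/2 = 870
  green: 1740 × 1/2 = 870
χ² = Σ (O − E)² / E
  yellow: (847 − 870)² / 870 = 0.6080
  green: (893 − 870)² / 870 = 0.6080
χ² = 0.6080 + 0.6080 = 1.216

1.216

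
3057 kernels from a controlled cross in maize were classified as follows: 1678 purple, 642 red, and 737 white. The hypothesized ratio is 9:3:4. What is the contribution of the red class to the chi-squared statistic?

Total ratio parts = 16. Expected numbers out of 3057:
  purple: 3057 × 9/16 = 1719.5625
  red: 3057 × 3/16 = 573.1875
  white: 3057 × 4/16 = 764.25
Contribution of red: (642 − 573.1875)² / 573.1875 = 8.2611

8.261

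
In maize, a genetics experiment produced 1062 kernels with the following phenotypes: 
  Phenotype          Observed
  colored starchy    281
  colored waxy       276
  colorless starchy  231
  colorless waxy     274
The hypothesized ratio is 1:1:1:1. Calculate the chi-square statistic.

6.075

Expected counts for N = 1062 under a 1:1:1:1 ratio (total parts = 4):
  colored starchy: 1062 × 1/4 = 265.5
  colored waxy: 1062 × 1/4 = 265.5
  colorless starchy: 1062 × 1/4 = 265.5
  colorless waxy: 1062 × 1/4 = 265.5
χ² = Σ (O − E)² / E
  colored starchy: (281 − 265.5)² / 265.5 = 0.9049
  colored waxy: (276 − 265.5)² / 265.5 = 0.4153
  colorless starchy: (231 − 265.5)² / 265.5 = 4.4831
  colorless waxy: (274 − 265.5)² / 265.5 = 0.2721
χ² = 0.9049 + 0.4153 + 4.4831 + 0.2721 = 6.0754 ≈ 6.075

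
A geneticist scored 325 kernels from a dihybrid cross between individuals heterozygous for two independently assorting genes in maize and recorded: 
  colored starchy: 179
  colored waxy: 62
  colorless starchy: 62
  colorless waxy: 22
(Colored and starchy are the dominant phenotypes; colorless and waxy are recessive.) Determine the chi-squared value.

0.257

A dihybrid F₂ with independent assortment and complete dominance at both loci gives a 9:3:3:1 phenotypic ratio.
Expected counts for N = 325 under a 9:3:3:1 ratio (total parts = 16):
  colored starchy: 325 × 9/16 = 182.8125
  colored waxy: 325 × 3/16 = 60.9375
  colorless starchy: 325 × 3/16 = 60.9375
  colorless waxy: 325 × 1/16 = 20.3125
χ² = Σ (O − E)² / E
  colored starchy: (179 − 182.8125)² / 182.8125 = 0.0795
  colored waxy: (62 − 60.9375)² / 60.9375 = 0.0185
  colorless starchy: (62 − 60.9375)² / 60.9375 = 0.0185
  colorless waxy: (22 − 20.3125)² / 20.3125 = 0.1402
χ² = 0.0795 + 0.0185 + 0.0185 + 0.1402 = 0.2567 ≈ 0.257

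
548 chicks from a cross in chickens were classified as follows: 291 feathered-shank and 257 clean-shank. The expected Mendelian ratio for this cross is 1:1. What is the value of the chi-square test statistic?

2.109

Total ratio parts = 2. Expected numbers out of 548:
  feathered-shank: 548 × 1/2 = 274
  clean-shank: 548 × 1/2 = 274
χ² = Σ (O − E)² / E
  feathered-shank: (291 − 274)² / 274 = 1.0547
  clean-shank: (257 − 274)² / 274 = 1.0547
χ² = 1.0547 + 1.0547 = 2.1094 ≈ 2.109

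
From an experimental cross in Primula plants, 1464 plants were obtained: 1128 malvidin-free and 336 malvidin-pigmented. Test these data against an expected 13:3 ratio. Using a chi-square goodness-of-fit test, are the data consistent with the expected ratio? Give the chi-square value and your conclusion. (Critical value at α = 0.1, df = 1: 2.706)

16.958; not consistent

Under the 13:3 hypothesis (Σ ratio = 16, N = 1464):
  malvidin-free: 1464 × 13/16 = 1189.5
  malvidin-pigmented: 1464 × 3/16 = 274.5
χ² = Σ (O − E)² / E
  malvidin-free: (1128 − 1189.5)² / 1189.5 = 3.1797
  malvidin-pigmented: (336 − 274.5)² / 274.5 = 13.7787
χ² = 3.1797 + 13.7787 = 16.9584 ≈ 16.958
Degrees of freedom = 2 − 1 = 1; critical value at α = 0.1 is 2.706.
Since 16.958 > 2.706, we reject the null hypothesis — the data do not fit the 13:3 ratio.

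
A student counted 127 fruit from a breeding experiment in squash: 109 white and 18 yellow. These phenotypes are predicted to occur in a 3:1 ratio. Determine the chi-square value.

7.940

Total ratio parts = 4. Expected numbers out of 127:
  white: 127 × 3/4 = 95.25
  yellow: 127 × 1/4 = 31.75
χ² = Σ (O − E)² / E
  white: (109 − 95.25)² / 95.25 = 1.9849
  yellow: (18 − 31.75)² / 31.75 = 5.9547
χ² = 1.9849 + 5.9547 = 7.9396 ≈ 7.940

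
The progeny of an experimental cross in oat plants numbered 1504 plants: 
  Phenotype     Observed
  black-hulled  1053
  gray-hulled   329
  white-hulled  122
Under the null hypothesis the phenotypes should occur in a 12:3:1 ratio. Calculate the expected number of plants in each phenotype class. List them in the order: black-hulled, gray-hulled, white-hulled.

1128, 282, 94

Total ratio parts = 16. Expected numbers out of 1504:
  black-hulled: 1504 × 12/16 = 1128
  gray-hulled: 1504 × 3/16 = 282
  white-hulled: 1504 × 1/16 = 94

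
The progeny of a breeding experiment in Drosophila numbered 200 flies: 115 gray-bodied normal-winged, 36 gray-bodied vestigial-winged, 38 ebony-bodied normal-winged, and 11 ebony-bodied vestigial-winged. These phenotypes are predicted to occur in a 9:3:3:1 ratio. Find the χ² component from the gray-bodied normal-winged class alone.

The 9:3:3:1 ratio has 16 parts, so with N = 200 the expected counts are:
  gray-bodied normal-winged: 200 × 9/16 = 112.5
  gray-bodied vestigial-winged: 200 × 3/16 = 37.5
  ebony-bodied normal-winged: 200 × 3/16 = 37.5
  ebony-bodied vestigial-winged: 200 × 1/16 = 12.5
Contribution of gray-bodied normal-winged: (115 − 112.5)² / 112.5 = 0.0556

0.056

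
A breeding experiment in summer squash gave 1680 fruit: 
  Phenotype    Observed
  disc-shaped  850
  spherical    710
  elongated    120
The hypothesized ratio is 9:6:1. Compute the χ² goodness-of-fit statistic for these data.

Total ratio parts = 16. Expected numbers out of 1680:
  disc-shaped: 1680 × 9/16 = 945
  spherical: 1680 × 6/16 = 630
  elongated: 1680 × 1/16 = 105
χ² = Σ (O − E)² / E
  disc-shaped: (850 − 945)² / 945 = 9.5503
  spherical: (710 − 630)² / 630 = 10.1587
  elongated: (120 − 105)² / 105 = 2.1429
χ² = 9.5503 + 10.1587 + 2.1429 = 21.8519 ≈ 21.852

21.852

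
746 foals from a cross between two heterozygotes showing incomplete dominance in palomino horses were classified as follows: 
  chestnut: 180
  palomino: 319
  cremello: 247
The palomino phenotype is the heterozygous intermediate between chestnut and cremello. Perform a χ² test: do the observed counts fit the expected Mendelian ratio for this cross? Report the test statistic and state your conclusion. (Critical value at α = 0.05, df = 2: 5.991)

With incomplete dominance, a heterozygote × heterozygote cross gives a 1:2:1 phenotypic ratio.
The 1:2:1 ratio has 4 parts, so with N = 746 the expected counts are:
  chestnut: 746 × 1/4 = 186.5
  palomino: 746 × 2/4 = 373
  cremello: 746 × 1/4 = 186.5
χ² = Σ (O − E)² / E
  chestnut: (180 − 186.5)² / 186.5 = 0.2265
  palomino: (319 − 373)² / 373 = 7.8177
  cremello: (247 − 186.5)² / 186.5 = 19.6260
χ² = 0.2265 + 7.8177 + 19.6260 = 27.6702 ≈ 27.670
Degrees of freedom = 3 − 1 = 2; critical value at α = 0.05 is 5.991.
Since 27.670 > 5.991, we reject the null hypothesis — the data do not fit the 1:2:1 ratio.

27.670; not consistent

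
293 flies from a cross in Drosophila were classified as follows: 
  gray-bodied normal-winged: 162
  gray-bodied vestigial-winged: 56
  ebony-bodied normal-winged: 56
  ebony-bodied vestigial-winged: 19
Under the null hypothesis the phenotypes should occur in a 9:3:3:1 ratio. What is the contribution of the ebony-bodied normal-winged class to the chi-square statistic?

Total ratio parts = 16. Expected numbers out of 293:
  gray-bodied normal-winged: 293 × 9/16 = 164.8125
  gray-bodied vestigial-winged: 293 × 3/16 = 54.9375
  ebony-bodied normal-winged: 293 × 3/16 = 54.9375
  ebony-bodied vestigial-winged: 293 × 1/16 = 18.3125
Contribution of ebony-bodied normal-winged: (56 − 54.9375)² / 54.9375 = 0.0205

0.021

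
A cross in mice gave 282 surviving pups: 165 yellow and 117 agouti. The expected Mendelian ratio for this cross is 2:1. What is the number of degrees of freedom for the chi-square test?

A goodness-of-fit test with 2 phenotype classes has df = 2 − 1 = 1.

1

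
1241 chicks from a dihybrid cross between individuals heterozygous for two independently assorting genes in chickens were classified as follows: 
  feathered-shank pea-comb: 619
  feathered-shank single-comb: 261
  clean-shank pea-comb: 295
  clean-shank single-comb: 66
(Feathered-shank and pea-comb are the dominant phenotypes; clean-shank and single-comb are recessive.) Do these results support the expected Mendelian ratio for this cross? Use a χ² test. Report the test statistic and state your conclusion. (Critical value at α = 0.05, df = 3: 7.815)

30.810; not consistent

A dihybrid F₂ with independent assortment and complete dominance at both loci gives a 9:3:3:1 phenotypic ratio.
Under the 9:3:3:1 hypothesis (Σ ratio = 16, N = 1241):
  feathered-shank pea-comb: 1241 × 9/16 = 698.0625
  feathered-shank single-comb: 1241 × 3/16 = 232.6875
  clean-shank pea-comb: 1241 × 3/16 = 232.6875
  clean-shank single-comb: 1241 × 1/16 = 77.5625
χ² = Σ (O − E)² / E
  feathered-shank pea-comb: (619 − 698.0625)² / 698.0625 = 8.9546
  feathered-shank single-comb: (261 − 232.6875)² / 232.6875 = 3.4450
  clean-shank pea-comb: (295 − 232.6875)² / 232.6875 = 16.6870
  clean-shank single-comb: (66 − 77.5625)² / 77.5625 = 1.7237
χ² = 8.9546 + 3.4450 + 16.6870 + 1.7237 = 30.8103 ≈ 30.810
Degrees of freedom = 4 − 1 = 3; critical value at α = 0.05 is 7.815.
Since 30.810 > 7.815, we reject the null hypothesis — the data do not fit the 9:3:3:1 ratio.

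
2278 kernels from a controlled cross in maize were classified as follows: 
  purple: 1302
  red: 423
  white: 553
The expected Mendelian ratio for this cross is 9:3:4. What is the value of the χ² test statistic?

0.850

Under the 9:3:4 hypothesis (Σ ratio = 16, N = 2278):
  purple: 2278 × 9/16 = 1281.375
  red: 2278 × 3/16 = 427.125
  white: 2278 × 4/16 = 569.5
χ² = Σ (O − E)² / E
  purple: (1302 − 1281.375)² / 1281.375 = 0.3320
  red: (423 − 427.125)² / 427.125 = 0.0398
  white: (553 − 569.5)² / 569.5 = 0.4781
χ² = 0.3320 + 0.0398 + 0.4781 = 0.8499 ≈ 0.850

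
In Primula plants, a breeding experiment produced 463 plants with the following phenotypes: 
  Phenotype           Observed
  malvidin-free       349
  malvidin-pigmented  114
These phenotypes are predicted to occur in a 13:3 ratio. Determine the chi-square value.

10.479

The 13:3 ratio has 16 parts, so with N = 463 the expected counts are:
  malvidin-free: 463 × 13/16 = 376.1875
  malvidin-pigmented: 463 × 3/16 = 86.8125
χ² = Σ (O − E)² / E
  malvidin-free: (349 − 376.1875)² / 376.1875 = 1.9649
  malvidin-pigmented: (114 − 86.8125)² / 86.8125 = 8.5144
χ² = 1.9649 + 8.5144 = 10.4793 ≈ 10.479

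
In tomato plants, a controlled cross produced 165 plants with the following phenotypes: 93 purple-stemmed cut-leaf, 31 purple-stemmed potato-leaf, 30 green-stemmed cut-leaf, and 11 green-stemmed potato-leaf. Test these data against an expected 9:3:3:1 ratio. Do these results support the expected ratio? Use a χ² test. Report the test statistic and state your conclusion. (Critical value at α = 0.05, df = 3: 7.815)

0.075; consistent

Total ratio parts = 16. Expected numbers out of 165:
  purple-stemmed cut-leaf: 165 × 9/16 = 92.8125
  purple-stemmed potato-leaf: 165 × 3/16 = 30.9375
  green-stemmed cut-leaf: 165 × 3/16 = 30.9375
  green-stemmed potato-leaf: 165 × 1/16 = 10.3125
χ² = Σ (O − E)² / E
  purple-stemmed cut-leaf: (93 − 92.8125)² / 92.8125 = 0.0004
  purple-stemmed potato-leaf: (31 − 30.9375)² / 30.9375 = 0.0001
  green-stemmed cut-leaf: (30 − 30.9375)² / 30.9375 = 0.0284
  green-stemmed potato-leaf: (11 − 10.3125)² / 10.3125 = 0.0458
χ² = 0.0004 + 0.0001 + 0.0284 + 0.0458 = 0.0747 ≈ 0.075
Degrees of freedom = 4 − 1 = 3; critical value at α = 0.05 is 7.815.
Since 0.075 < 7.815, we fail to reject the null hypothesis — the data are consistent with the 9:3:3:1 ratio.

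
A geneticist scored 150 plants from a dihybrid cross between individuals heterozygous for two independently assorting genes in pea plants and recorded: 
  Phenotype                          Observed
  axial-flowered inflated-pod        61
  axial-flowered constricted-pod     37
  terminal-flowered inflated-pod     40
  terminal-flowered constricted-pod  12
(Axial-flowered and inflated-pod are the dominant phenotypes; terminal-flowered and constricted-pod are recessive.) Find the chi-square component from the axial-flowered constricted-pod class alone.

2.801

A dihybrid F₂ with independent assortment and complete dominance at both loci gives a 9:3:3:1 phenotypic ratio.
Expected counts for N = 150 under a 9:3:3:1 ratio (total parts = 16):
  axial-flowered inflated-pod: 150 × 9/16 = 84.375
  axial-flowered constricted-pod: 150 × 3/16 = 28.125
  terminal-flowered inflated-pod: 150 × 3/16 = 28.125
  terminal-flowered constricted-pod: 150 × 1/16 = 9.375
Contribution of axial-flowered constricted-pod: (37 − 28.125)² / 28.125 = 2.8006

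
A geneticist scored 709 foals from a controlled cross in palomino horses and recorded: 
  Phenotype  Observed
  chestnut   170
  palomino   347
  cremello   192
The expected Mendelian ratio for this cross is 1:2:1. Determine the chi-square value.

The 1:2:1 ratio has 4 parts, so with N = 709 the expected counts are:
  chestnut: 709 × 1/4 = 177.25
  palomino: 709 × 2/4 = 354.5
  cremello: 709 × 1/4 = 177.25
χ² = Σ (O − E)² / E
  chestnut: (170 − 177.25)² / 177.25 = 0.2965
  palomino: (347 − 354.5)² / 354.5 = 0.1587
  cremello: (192 − 177.25)² / 177.25 = 1.2274
χ² = 0.2965 + 0.1587 + 1.2274 = 1.6826 ≈ 1.683

1.683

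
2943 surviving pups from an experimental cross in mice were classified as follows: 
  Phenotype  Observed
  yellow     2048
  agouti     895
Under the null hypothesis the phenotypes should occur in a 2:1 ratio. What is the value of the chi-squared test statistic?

11.309

Expected counts for N = 2943 under a 2:1 ratio (total parts = 3):
  yellow: 2943 × 2/3 = 1962
  agouti: 2943 × 1/3 = 981
χ² = Σ (O − E)² / E
  yellow: (2048 − 1962)² / 1962 = 3.7696
  agouti: (895 − 981)² / 981 = 7.5392
χ² = 3.7696 + 7.5392 = 11.3088 ≈ 11.309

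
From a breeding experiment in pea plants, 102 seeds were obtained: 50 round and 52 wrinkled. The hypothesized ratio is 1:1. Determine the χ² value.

0.039

Total ratio parts = 2. Expected numbers out of 102:
  round: 102 × 1/2 = 51
  wrinkled: 102 × 1/2 = 51
χ² = Σ (O − E)² / E
  round: (50 − 51)² / 51 = 0.0196
  wrinkled: (52 − 51)² / 51 = 0.0196
χ² = 0.0196 + 0.0196 = 0.0392 ≈ 0.039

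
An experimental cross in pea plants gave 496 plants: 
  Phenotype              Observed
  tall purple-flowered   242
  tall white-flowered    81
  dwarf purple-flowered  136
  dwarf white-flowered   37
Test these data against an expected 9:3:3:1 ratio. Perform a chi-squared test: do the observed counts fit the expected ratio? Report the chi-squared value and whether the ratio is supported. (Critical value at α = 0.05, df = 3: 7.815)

Total ratio parts = 16. Expected numbers out of 496:
  tall purple-flowered: 496 × 9/16 = 279
  tall white-flowered: 496 × 3/16 = 93
  dwarf purple-flowered: 496 × 3/16 = 93
  dwarf white-flowered: 496 × 1/16 = 31
χ² = Σ (O − E)² / E
  tall purple-flowered: (242 − 279)² / 279 = 4.9068
  tall white-flowered: (81 − 93)² / 93 = 1.5484
  dwarf purple-flowered: (136 − 93)² / 93 = 19.8817
  dwarf white-flowered: (37 − 31)² / 31 = 1.1613
χ² = 4.9068 + 1.5484 + 19.8817 + 1.1613 = 27.4982 ≈ 27.498
Degrees of freedom = 4 − 1 = 3; critical value at α = 0.05 is 7.815.
Since 27.498 > 7.815, we reject the null hypothesis — the data do not fit the 9:3:3:1 ratio.

27.498; not consistent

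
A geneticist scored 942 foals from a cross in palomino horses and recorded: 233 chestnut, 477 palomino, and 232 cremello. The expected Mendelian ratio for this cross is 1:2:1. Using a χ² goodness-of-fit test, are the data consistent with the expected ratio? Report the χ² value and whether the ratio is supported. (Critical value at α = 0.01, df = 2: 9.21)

0.155; consistent

Expected counts for N = 942 under a 1:2:1 ratio (total parts = 4):
  chestnut: 942 × 1/4 = 235.5
  palomino: 942 × 2/4 = 471
  cremello: 942 × 1/4 = 235.5
χ² = Σ (O − E)² / E
  chestnut: (233 − 235.5)² / 235.5 = 0.0265
  palomino: (477 − 471)² / 471 = 0.0764
  cremello: (232 − 235.5)² / 235.5 = 0.0520
χ² = 0.0265 + 0.0764 + 0.0520 = 0.1549 ≈ 0.155
Degrees of freedom = 3 − 1 = 2; critical value at α = 0.01 is 9.21.
Since 0.155 < 9.21, we fail to reject the null hypothesis — the data are consistent with the 1:2:1 ratio.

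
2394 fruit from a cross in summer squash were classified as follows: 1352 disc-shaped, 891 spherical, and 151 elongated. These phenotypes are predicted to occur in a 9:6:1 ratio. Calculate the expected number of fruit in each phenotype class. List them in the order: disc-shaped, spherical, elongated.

1346.625, 897.75, 149.625

Total ratio parts = 16. Expected numbers out of 2394:
  disc-shaped: 2394 × 9/16 = 1346.625
  spherical: 2394 × 6/16 = 897.75
  elongated: 2394 × 1/16 = 149.625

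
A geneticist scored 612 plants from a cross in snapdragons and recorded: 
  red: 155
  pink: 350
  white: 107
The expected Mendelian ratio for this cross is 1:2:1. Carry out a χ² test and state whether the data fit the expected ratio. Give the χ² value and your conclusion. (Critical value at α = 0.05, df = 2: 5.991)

20.183; not consistent

Expected counts for N = 612 under a 1:2:1 ratio (total parts = 4):
  red: 612 × 1/4 = 153
  pink: 612 × 2/4 = 306
  white: 612 × 1/4 = 153
χ² = Σ (O − E)² / E
  red: (155 − 153)² / 153 = 0.0261
  pink: (350 − 306)² / 306 = 6.3268
  white: (107 − 153)² / 153 = 13.8301
χ² = 0.0261 + 6.3268 + 13.8301 = 20.183
Degrees of freedom = 3 − 1 = 2; critical value at α = 0.05 is 5.991.
Since 20.183 > 5.991, we reject the null hypothesis — the data do not fit the 1:2:1 ratio.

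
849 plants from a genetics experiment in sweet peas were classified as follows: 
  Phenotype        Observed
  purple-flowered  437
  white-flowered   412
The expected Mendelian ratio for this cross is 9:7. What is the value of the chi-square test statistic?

7.875

Under the 9:7 hypothesis (Σ ratio = 16, N = 849):
  purple-flowered: 849 × 9/16 = 477.5625
  white-flowered: 849 × 7/16 = 371.4375
χ² = Σ (O − E)² / E
  purple-flowered: (437 − 477.5625)² / 477.5625 = 3.4452
  white-flowered: (412 − 371.4375)² / 371.4375 = 4.4296
χ² = 3.4452 + 4.4296 = 7.8748 ≈ 7.875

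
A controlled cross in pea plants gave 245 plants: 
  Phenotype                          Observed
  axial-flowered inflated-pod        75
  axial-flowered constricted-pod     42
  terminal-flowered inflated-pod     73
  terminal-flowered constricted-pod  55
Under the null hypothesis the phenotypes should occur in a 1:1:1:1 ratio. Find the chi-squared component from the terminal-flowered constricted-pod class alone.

0.638

Under the 1:1:1:1 hypothesis (Σ ratio = 4, N = 245):
  axial-flowered inflated-pod: 245 × 1/4 = 61.25
  axial-flowered constricted-pod: 245 × 1/4 = 61.25
  terminal-flowered inflated-pod: 245 × 1/4 = 61.25
  terminal-flowered constricted-pod: 245 × 1/4 = 61.25
Contribution of terminal-flowered constricted-pod: (55 − 61.25)² / 61.25 = 0.6378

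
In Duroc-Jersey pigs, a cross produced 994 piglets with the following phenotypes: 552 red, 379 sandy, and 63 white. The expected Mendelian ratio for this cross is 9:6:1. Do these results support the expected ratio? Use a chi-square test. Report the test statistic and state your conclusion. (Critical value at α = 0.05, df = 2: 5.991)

0.208; consistent

Under the 9:6:1 hypothesis (Σ ratio = 16, N = 994):
  red: 994 × 9/16 = 559.125
  sandy: 994 × 6/16 = 372.75
  white: 994 × 1/16 = 62.125
χ² = Σ (O − E)² / E
  red: (552 − 559.125)² / 559.125 = 0.0908
  sandy: (379 − 372.75)² / 372.75 = 0.1048
  white: (63 − 62.125)² / 62.125 = 0.0123
χ² = 0.0908 + 0.1048 + 0.0123 = 0.2079 ≈ 0.208
Degrees of freedom = 3 − 1 = 2; critical value at α = 0.05 is 5.991.
Since 0.208 < 5.991, we fail to reject the null hypothesis — the data are consistent with the 9:6:1 ratio.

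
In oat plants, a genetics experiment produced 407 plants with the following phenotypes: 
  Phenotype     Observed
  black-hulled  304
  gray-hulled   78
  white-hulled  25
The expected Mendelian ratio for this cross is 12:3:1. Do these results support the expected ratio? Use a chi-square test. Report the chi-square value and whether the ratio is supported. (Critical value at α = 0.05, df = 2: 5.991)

0.050; consistent

Under the 12:3:1 hypothesis (Σ ratio = 16, N = 407):
  black-hulled: 407 × 12/16 = 305.25
  gray-hulled: 407 × 3/16 = 76.3125
  white-hulled: 407 × 1/16 = 25.4375
χ² = Σ (O − E)² / E
  black-hulled: (304 − 305.25)² / 305.25 = 0.0051
  gray-hulled: (78 − 76.3125)² / 76.3125 = 0.0373
  white-hulled: (25 − 25.4375)² / 25.4375 = 0.0075
χ² = 0.0051 + 0.0373 + 0.0075 = 0.0499 ≈ 0.050
Degrees of freedom = 3 − 1 = 2; critical value at α = 0.05 is 5.991.
Since 0.050 < 5.991, we fail to reject the null hypothesis — the data are consistent with the 12:3:1 ratio.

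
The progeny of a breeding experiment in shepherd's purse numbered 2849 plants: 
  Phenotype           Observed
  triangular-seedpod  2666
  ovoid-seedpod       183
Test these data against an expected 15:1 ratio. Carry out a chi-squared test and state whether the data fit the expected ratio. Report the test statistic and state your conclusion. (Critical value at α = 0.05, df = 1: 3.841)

The 15:1 ratio has 16 parts, so with N = 2849 the expected counts are:
  triangular-seedpod: 2849 × 15/16 = 2670.9375
  ovoid-seedpod: 2849 × 1/16 = 178.0625
χ² = Σ (O − E)² / E
  triangular-seedpod: (2666 − 2670.9375)² / 2670.9375 = 0.0091
  ovoid-seedpod: (183 − 178.0625)² / 178.0625 = 0.1369
χ² = 0.0091 + 0.1369 = 0.146
Degrees of freedom = 2 − 1 = 1; critical value at α = 0.05 is 3.841.
Since 0.146 < 3.841, we fail to reject the null hypothesis — the data are consistent with the 15:1 ratio.

0.146; consistent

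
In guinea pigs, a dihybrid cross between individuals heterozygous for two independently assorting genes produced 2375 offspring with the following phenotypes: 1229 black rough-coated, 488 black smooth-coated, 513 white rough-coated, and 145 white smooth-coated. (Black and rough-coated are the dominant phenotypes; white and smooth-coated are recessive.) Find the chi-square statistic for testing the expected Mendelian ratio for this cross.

A dihybrid F₂ with independent assortment and complete dominance at both loci gives a 9:3:3:1 phenotypic ratio.
Expected counts for N = 2375 under a 9:3:3:1 ratio (total parts = 16):
  black rough-coated: 2375 × 9/16 = 1335.9375
  black smooth-coated: 2375 × 3/16 = 445.3125
  white rough-coated: 2375 × 3/16 = 445.3125
  white smooth-coated: 2375 × 1/16 = 148.4375
χ² = Σ (O − E)² / E
  black rough-coated: (1229 − 1335.9375)² / 1335.9375 = 8.5600
  black smooth-coated: (488 − 445.3125)² / 445.3125 = 4.0920
  white rough-coated: (513 − 445.3125)² / 445.3125 = 10.2885
  white smooth-coated: (145 − 148.4375)² / 148.4375 = 0.0796
χ² = 8.5600 + 4.0920 + 10.2885 + 0.0796 = 23.0201 ≈ 23.020

23.020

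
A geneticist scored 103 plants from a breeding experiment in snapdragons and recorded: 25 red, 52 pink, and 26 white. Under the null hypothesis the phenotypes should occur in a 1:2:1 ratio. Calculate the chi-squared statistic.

Under the 1:2:1 hypothesis (Σ ratio = 4, N = 103):
  red: 103 × 1/4 = 25.75
  pink: 103 × 2/4 = 51.5
  white: 103 × 1/4 = 25.75
χ² = Σ (O − E)² / E
  red: (25 − 25.75)² / 25.75 = 0.0218
  pink: (52 − 51.5)² / 51.5 = 0.0049
  white: (26 − 25.75)² / 25.75 = 0.0024
χ² = 0.0218 + 0.0049 + 0.0024 = 0.0291 ≈ 0.029

0.029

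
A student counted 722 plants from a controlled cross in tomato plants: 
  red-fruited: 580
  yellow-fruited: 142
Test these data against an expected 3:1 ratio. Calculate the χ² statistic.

10.949

The 3:1 ratio has 4 parts, so with N = 722 the expected counts are:
  red-fruited: 722 × 3/4 = 541.5
  yellow-fruited: 722 × 1/4 = 180.5
χ² = Σ (O − E)² / E
  red-fruited: (580 − 541.5)² / 541.5 = 2.7373
  yellow-fruited: (142 − 180.5)² / 180.5 = 8.2119
χ² = 2.7373 + 8.2119 = 10.9492 ≈ 10.949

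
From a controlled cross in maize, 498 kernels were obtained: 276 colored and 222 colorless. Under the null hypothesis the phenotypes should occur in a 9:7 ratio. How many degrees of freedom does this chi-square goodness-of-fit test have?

A goodness-of-fit test with 2 phenotype classes has df = 2 − 1 = 1.

1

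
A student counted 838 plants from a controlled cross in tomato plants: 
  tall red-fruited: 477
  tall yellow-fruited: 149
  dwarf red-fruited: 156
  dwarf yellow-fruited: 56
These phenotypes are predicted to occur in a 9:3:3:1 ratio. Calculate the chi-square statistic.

0.746

Total ratio parts = 16. Expected numbers out of 838:
  tall red-fruited: 838 × 9/16 = 471.375
  tall yellow-fruited: 838 × 3/16 = 157.125
  dwarf red-fruited: 838 × 3/16 = 157.125
  dwarf yellow-fruited: 838 × 1/16 = 52.375
χ² = Σ (O − E)² / E
  tall red-fruited: (477 − 471.375)² / 471.375 = 0.0671
  tall yellow-fruited: (149 − 157.125)² / 157.125 = 0.4201
  dwarf red-fruited: (156 − 157.125)² / 157.125 = 0.0081
  dwarf yellow-fruited: (56 − 52.375)² / 52.375 = 0.2509
χ² = 0.0671 + 0.4201 + 0.0081 + 0.2509 = 0.7462 ≈ 0.746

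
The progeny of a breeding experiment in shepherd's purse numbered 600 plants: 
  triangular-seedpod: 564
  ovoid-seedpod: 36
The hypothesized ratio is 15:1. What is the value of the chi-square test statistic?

The 15:1 ratio has 16 parts, so with N = 600 the expected counts are:
  triangular-seedpod: 600 × 15/16 = 562.5
  ovoid-seedpod: 600 × 1/16 = 37.5
χ² = Σ (O − E)² / E
  triangular-seedpod: (564 − 562.5)² / 562.5 = 0.0040
  ovoid-seedpod: (36 − 37.5)² / 37.5 = 0.0600
χ² = 0.0040 + 0.0600 = 0.064

0.064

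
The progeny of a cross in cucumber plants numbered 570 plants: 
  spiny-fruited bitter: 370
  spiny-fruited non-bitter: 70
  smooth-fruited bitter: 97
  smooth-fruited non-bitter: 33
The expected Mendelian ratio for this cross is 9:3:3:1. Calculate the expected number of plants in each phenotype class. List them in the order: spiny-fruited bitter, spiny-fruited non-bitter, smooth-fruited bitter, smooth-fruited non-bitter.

Expected counts for N = 570 under a 9:3:3:1 ratio (total parts = 16):
  spiny-fruited bitter: 570 × 9/16 = 320.625
  spiny-fruited non-bitter: 570 × 3/16 = 106.875
  smooth-fruited bitter: 570 × 3/16 = 106.875
  smooth-fruited non-bitter: 570 × 1/16 = 35.625

320.625, 106.875, 106.875, 35.625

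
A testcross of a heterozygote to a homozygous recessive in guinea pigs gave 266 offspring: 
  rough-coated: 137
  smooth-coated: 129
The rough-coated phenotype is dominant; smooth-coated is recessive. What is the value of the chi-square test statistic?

A testcross of a heterozygote (Aa × aa) gives a 1:1 phenotypic ratio.
Expected counts for N = 266 under a 1:1 ratio (total parts = 2):
  rough-coated: 266 × 1/2 = 133
  smooth-coated: 266 × 1/2 = 133
χ² = Σ (O − E)² / E
  rough-coated: (137 − 133)² / 133 = 0.1203
  smooth-coated: (129 − 133)² / 133 = 0.1203
χ² = 0.1203 + 0.1203 = 0.2406 ≈ 0.241

0.241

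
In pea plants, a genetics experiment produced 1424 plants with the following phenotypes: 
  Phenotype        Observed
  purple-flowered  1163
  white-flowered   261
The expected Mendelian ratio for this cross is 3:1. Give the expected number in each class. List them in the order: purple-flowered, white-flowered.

The 3:1 ratio has 4 parts, so with N = 1424 the expected counts are:
  purple-flowered: 1424 × 3/4 = 1068
  white-flowered: 1424 × 1/4 = 356

1068, 356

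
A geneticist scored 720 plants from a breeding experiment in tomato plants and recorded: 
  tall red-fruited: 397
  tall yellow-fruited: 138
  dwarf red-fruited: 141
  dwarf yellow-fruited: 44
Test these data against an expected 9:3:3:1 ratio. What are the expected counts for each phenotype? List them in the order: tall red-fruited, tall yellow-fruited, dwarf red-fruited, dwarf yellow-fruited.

405, 135, 135, 45

Expected counts for N = 720 under a 9:3:3:1 ratio (total parts = 16):
  tall red-fruited: 720 × 9/16 = 405
  tall yellow-fruited: 720 × 3/16 = 135
  dwarf red-fruited: 720 × 3/16 = 135
  dwarf yellow-fruited: 720 × 1/16 = 45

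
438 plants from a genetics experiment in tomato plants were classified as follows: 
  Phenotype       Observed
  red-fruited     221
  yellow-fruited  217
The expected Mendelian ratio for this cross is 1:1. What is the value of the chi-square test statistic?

Total ratio parts = 2. Expected numbers out of 438:
  red-fruited: 438 × 1/2 = 219
  yellow-fruited: 438 × 1/2 = 219
χ² = Σ (O − E)² / E
  red-fruited: (221 − 219)² / 219 = 0.0183
  yellow-fruited: (217 − 219)² / 219 = 0.0183
χ² = 0.0183 + 0.0183 = 0.0366 ≈ 0.037

0.037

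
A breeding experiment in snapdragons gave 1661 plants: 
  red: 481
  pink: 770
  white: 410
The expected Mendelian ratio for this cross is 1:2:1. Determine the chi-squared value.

14.884

Expected counts for N = 1661 under a 1:2:1 ratio (total parts = 4):
  red: 1661 × 1/4 = 415.25
  pink: 1661 × 2/4 = 830.5
  white: 1661 × 1/4 = 415.25
χ² = Σ (O − E)² / E
  red: (481 − 415.25)² / 415.25 = 10.4107
  pink: (770 − 830.5)² / 830.5 = 4.4073
  white: (410 − 415.25)² / 415.25 = 0.0664
χ² = 10.4107 + 4.4073 + 0.0664 = 14.8844 ≈ 14.884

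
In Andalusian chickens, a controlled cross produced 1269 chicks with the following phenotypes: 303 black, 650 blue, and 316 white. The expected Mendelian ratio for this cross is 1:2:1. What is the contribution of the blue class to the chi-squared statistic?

0.379

Under the 1:2:1 hypothesis (Σ ratio = 4, N = 1269):
  black: 1269 × 1/4 = 317.25
  blue: 1269 × 2/4 = 634.5
  white: 1269 × 1/4 = 317.25
Contribution of blue: (650 − 634.5)² / 634.5 = 0.3786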